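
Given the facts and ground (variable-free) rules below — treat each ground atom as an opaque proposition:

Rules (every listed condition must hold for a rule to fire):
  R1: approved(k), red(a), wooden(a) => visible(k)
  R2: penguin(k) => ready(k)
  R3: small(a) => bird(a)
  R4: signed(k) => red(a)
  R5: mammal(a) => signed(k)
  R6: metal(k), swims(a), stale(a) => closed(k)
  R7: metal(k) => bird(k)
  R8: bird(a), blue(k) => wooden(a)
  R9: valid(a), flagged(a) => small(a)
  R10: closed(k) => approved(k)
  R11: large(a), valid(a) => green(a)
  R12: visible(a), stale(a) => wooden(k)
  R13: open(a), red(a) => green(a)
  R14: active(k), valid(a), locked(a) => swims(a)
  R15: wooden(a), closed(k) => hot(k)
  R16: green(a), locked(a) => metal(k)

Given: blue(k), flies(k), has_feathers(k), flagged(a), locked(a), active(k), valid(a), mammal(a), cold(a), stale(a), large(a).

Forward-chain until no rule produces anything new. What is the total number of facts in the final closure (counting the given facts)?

Round 1 fires R5, R9, R11, R14, giving signed(k), small(a), green(a), swims(a).
Round 2 fires R3, R4, R16, giving bird(a), red(a), metal(k).
Round 3 fires R6, R7, R8, giving closed(k), bird(k), wooden(a).
Round 4 fires R10, R15, giving approved(k), hot(k).
Round 5 fires R1, giving visible(k).
Closure: {active(k), approved(k), bird(a), bird(k), blue(k), closed(k), cold(a), flagged(a), flies(k), green(a), has_feathers(k), hot(k), large(a), locked(a), mammal(a), metal(k), red(a), signed(k), small(a), stale(a), swims(a), valid(a), visible(k), wooden(a)} — 24 facts.

24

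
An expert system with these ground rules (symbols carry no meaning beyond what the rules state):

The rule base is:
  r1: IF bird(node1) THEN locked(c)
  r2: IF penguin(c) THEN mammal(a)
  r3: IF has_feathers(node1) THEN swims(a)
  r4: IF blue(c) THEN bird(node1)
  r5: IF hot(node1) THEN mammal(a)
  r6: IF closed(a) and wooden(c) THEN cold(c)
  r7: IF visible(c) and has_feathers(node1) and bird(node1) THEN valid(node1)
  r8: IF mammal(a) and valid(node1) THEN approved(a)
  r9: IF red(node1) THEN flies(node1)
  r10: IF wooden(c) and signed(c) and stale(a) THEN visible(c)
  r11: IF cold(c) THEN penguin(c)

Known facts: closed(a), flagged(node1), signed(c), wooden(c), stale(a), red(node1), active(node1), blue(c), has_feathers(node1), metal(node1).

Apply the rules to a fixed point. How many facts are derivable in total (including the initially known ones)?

[1] r3 [IF has_feathers(node1) THEN swims(a)]; r4 [IF blue(c) THEN bird(node1)]; r6 [IF closed(a) and wooden(c) THEN cold(c)]; r9 [IF red(node1) THEN flies(node1)]; r10 [IF wooden(c) and signed(c) and stale(a) THEN visible(c)]. ⇒ new: swims(a), bird(node1), cold(c), flies(node1), visible(c).
[2] r1 [IF bird(node1) THEN locked(c)]; r7 [IF visible(c) and has_feathers(node1) and bird(node1) THEN valid(node1)]; r11 [IF cold(c) THEN penguin(c)]. ⇒ new: locked(c), valid(node1), penguin(c).
[3] r2 [IF penguin(c) THEN mammal(a)]. ⇒ new: mammal(a).
[4] r8 [IF mammal(a) and valid(node1) THEN approved(a)]. ⇒ new: approved(a).
Closure: {active(node1), approved(a), bird(node1), blue(c), closed(a), cold(c), flagged(node1), flies(node1), has_feathers(node1), locked(c), mammal(a), metal(node1), penguin(c), red(node1), signed(c), stale(a), swims(a), valid(node1), visible(c), wooden(c)} — 20 facts.

20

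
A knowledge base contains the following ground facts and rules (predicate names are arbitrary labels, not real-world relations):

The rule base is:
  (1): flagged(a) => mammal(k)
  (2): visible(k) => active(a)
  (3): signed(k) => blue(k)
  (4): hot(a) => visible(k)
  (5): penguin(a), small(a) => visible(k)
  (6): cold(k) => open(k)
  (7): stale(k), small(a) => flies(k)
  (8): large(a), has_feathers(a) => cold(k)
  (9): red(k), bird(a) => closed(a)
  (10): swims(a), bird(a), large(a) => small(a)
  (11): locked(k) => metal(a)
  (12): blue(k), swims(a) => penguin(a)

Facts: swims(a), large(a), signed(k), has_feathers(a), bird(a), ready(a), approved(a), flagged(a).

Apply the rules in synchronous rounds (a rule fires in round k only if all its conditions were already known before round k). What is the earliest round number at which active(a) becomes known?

4

Round 1 — (1), (3), (8), (10), derive mammal(k), blue(k), cold(k), small(a).
Round 2 — (6), (12), derive open(k), penguin(a).
Round 3 — (5), derive visible(k).
Round 4 — (2), derive active(a).
active(a) first appears in round 4.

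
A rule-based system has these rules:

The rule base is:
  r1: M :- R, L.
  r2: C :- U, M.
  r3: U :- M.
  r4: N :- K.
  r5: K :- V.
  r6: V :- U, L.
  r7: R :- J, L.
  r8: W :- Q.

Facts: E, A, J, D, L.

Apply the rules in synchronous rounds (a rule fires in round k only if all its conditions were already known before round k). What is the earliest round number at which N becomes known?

Round 1 fires r7, giving R.
Round 2 fires r1, giving M.
Round 3 fires r3, giving U.
Round 4 fires r2, r6, giving C, V.
Round 5 fires r5, giving K.
Round 6 fires r4, giving N.
N first appears in round 6.

6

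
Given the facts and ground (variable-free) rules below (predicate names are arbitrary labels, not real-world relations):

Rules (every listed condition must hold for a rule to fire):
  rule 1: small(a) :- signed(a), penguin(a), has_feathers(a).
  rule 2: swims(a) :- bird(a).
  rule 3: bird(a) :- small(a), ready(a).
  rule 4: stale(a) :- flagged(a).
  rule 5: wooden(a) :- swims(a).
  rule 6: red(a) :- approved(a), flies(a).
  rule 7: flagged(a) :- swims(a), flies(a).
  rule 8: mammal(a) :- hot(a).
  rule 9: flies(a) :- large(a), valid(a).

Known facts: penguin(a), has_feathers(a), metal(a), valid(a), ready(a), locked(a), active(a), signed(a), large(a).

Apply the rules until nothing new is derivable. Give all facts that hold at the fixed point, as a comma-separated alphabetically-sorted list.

active(a), bird(a), flagged(a), flies(a), has_feathers(a), large(a), locked(a), metal(a), penguin(a), ready(a), signed(a), small(a), stale(a), swims(a), valid(a), wooden(a)

Round 1: rule 1 [small(a) :- signed(a), penguin(a), has_feathers(a).]; rule 9 [flies(a) :- large(a), valid(a).]. New: small(a), flies(a).
Round 2: rule 3 [bird(a) :- small(a), ready(a).]. New: bird(a).
Round 3: rule 2 [swims(a) :- bird(a).]. New: swims(a).
Round 4: rule 5 [wooden(a) :- swims(a).]; rule 7 [flagged(a) :- swims(a), flies(a).]. New: wooden(a), flagged(a).
Round 5: rule 4 [stale(a) :- flagged(a).]. New: stale(a).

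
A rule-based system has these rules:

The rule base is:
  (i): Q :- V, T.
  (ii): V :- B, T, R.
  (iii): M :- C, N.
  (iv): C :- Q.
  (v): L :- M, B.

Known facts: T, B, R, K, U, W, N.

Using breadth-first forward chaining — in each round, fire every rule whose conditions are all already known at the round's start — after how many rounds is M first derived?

[1] (ii) [V :- B, T, R.]. ⇒ new: V.
[2] (i) [Q :- V, T.]. ⇒ new: Q.
[3] (iv) [C :- Q.]. ⇒ new: C.
[4] (iii) [M :- C, N.]. ⇒ new: M.
M first appears in round 4.

4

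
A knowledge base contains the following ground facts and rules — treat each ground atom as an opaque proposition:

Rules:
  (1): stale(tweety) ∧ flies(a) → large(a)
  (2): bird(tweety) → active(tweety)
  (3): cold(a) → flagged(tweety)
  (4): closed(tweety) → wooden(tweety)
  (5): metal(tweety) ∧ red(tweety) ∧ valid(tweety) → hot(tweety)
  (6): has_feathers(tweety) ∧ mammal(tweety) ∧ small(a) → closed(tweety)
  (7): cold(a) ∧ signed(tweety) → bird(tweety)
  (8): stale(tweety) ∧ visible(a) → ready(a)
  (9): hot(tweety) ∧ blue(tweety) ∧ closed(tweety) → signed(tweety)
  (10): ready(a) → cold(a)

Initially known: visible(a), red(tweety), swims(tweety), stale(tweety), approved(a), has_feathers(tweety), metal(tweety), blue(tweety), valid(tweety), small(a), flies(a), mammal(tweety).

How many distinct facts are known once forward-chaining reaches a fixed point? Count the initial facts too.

22

[1] (1) [stale(tweety) ∧ flies(a) → large(a)]; (5) [metal(tweety) ∧ red(tweety) ∧ valid(tweety) → hot(tweety)]; (6) [has_feathers(tweety) ∧ mammal(tweety) ∧ small(a) → closed(tweety)]; (8) [stale(tweety) ∧ visible(a) → ready(a)]. ⇒ new: large(a), hot(tweety), closed(tweety), ready(a).
[2] (4) [closed(tweety) → wooden(tweety)]; (9) [hot(tweety) ∧ blue(tweety) ∧ closed(tweety) → signed(tweety)]; (10) [ready(a) → cold(a)]. ⇒ new: wooden(tweety), signed(tweety), cold(a).
[3] (3) [cold(a) → flagged(tweety)]; (7) [cold(a) ∧ signed(tweety) → bird(tweety)]. ⇒ new: flagged(tweety), bird(tweety).
[4] (2) [bird(tweety) → active(tweety)]. ⇒ new: active(tweety).
Closure: {active(tweety), approved(a), bird(tweety), blue(tweety), closed(tweety), cold(a), flagged(tweety), flies(a), has_feathers(tweety), hot(tweety), large(a), mammal(tweety), metal(tweety), ready(a), red(tweety), signed(tweety), small(a), stale(tweety), swims(tweety), valid(tweety), visible(a), wooden(tweety)} — 22 facts.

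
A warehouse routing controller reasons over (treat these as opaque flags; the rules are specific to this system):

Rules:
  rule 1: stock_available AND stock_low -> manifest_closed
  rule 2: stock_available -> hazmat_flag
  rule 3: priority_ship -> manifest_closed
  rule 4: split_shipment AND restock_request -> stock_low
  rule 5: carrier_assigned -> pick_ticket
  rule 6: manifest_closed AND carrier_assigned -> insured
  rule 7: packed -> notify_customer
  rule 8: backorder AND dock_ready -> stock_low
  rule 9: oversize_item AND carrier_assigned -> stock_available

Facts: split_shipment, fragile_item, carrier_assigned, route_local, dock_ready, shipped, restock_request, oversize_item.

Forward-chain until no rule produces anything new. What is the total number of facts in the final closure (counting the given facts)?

Round 1: rule 4 [split_shipment AND restock_request -> stock_low]; rule 5 [carrier_assigned -> pick_ticket]; rule 9 [oversize_item AND carrier_assigned -> stock_available]. New: stock_low, pick_ticket, stock_available.
Round 2: rule 1 [stock_available AND stock_low -> manifest_closed]; rule 2 [stock_available -> hazmat_flag]. New: manifest_closed, hazmat_flag.
Round 3: rule 6 [manifest_closed AND carrier_assigned -> insured]. New: insured.
Closure: {carrier_assigned, dock_ready, fragile_item, hazmat_flag, insured, manifest_closed, oversize_item, pick_ticket, restock_request, route_local, shipped, split_shipment, stock_available, stock_low} — 14 facts.

14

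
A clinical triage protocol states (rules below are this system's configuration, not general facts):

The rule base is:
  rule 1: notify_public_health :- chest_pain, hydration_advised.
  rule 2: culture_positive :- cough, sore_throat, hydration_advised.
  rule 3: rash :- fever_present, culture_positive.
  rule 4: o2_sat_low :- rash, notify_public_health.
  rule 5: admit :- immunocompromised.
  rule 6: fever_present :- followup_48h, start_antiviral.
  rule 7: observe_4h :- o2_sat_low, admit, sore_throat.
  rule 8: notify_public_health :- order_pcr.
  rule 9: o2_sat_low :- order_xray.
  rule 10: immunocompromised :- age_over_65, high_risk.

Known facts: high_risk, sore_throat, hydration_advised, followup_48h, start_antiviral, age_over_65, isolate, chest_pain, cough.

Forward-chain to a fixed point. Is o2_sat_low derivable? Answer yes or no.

Round 1: rule 1 [notify_public_health :- chest_pain, hydration_advised.]; rule 2 [culture_positive :- cough, sore_throat, hydration_advised.]; rule 6 [fever_present :- followup_48h, start_antiviral.]; rule 10 [immunocompromised :- age_over_65, high_risk.]. Adds notify_public_health, culture_positive, fever_present, immunocompromised.
Round 2: rule 3 [rash :- fever_present, culture_positive.]; rule 5 [admit :- immunocompromised.]. Adds rash, admit.
Round 3: rule 4 [o2_sat_low :- rash, notify_public_health.]. Adds o2_sat_low.
Round 4: rule 7 [observe_4h :- o2_sat_low, admit, sore_throat.]. Adds observe_4h.
o2_sat_low appears in round 3, so it is derivable.

yes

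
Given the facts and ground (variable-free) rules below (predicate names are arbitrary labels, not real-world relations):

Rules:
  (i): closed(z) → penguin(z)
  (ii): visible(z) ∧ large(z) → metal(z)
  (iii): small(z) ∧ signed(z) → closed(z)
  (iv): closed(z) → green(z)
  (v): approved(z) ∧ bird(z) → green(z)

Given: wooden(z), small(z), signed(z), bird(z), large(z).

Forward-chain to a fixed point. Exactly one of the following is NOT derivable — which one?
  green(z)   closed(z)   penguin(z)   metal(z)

Round 1 fires (iii), giving closed(z).
Round 2 fires (i), (iv), giving penguin(z), green(z).
Derived: green(z) (round 2), closed(z) (round 1), penguin(z) (round 2). metal(z) never appears in any round.

metal(z)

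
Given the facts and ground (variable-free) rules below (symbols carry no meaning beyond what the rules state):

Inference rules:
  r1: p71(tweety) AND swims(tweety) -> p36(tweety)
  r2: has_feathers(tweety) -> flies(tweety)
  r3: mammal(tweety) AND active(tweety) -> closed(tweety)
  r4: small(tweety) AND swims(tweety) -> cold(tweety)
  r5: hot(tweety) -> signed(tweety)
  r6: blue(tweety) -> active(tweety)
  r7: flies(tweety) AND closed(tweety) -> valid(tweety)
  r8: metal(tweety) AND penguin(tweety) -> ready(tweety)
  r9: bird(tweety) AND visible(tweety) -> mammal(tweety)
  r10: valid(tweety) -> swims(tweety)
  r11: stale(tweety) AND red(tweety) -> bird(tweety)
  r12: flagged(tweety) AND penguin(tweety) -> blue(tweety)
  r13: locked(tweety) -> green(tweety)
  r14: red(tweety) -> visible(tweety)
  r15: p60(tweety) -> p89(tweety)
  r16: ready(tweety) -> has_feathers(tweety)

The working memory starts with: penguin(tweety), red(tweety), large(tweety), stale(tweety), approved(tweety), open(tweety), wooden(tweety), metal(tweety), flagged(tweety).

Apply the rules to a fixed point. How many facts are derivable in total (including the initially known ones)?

Round 1 fires r8, r11, r12, r14, giving ready(tweety), bird(tweety), blue(tweety), visible(tweety).
Round 2 fires r6, r9, r16, giving active(tweety), mammal(tweety), has_feathers(tweety).
Round 3 fires r2, r3, giving flies(tweety), closed(tweety).
Round 4 fires r7, giving valid(tweety).
Round 5 fires r10, giving swims(tweety).
Closure: {active(tweety), approved(tweety), bird(tweety), blue(tweety), closed(tweety), flagged(tweety), flies(tweety), has_feathers(tweety), large(tweety), mammal(tweety), metal(tweety), open(tweety), penguin(tweety), ready(tweety), red(tweety), stale(tweety), swims(tweety), valid(tweety), visible(tweety), wooden(tweety)} — 20 facts.

20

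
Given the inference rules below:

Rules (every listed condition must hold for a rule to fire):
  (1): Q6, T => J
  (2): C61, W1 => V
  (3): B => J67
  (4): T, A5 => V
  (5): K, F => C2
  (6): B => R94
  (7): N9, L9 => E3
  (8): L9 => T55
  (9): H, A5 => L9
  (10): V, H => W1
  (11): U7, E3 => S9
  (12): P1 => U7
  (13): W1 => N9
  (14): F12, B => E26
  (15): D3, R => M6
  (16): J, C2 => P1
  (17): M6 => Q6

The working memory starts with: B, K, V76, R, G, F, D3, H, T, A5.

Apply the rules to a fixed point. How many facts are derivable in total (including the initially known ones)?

25

Round 1: (3) [B => J67]; (4) [T, A5 => V]; (5) [K, F => C2]; (6) [B => R94]; (9) [H, A5 => L9]; (15) [D3, R => M6]. New: J67, V, C2, R94, L9, M6.
Round 2: (8) [L9 => T55]; (10) [V, H => W1]; (17) [M6 => Q6]. New: T55, W1, Q6.
Round 3: (1) [Q6, T => J]; (13) [W1 => N9]. New: J, N9.
Round 4: (7) [N9, L9 => E3]; (16) [J, C2 => P1]. New: E3, P1.
Round 5: (12) [P1 => U7]. New: U7.
Round 6: (11) [U7, E3 => S9]. New: S9.
Closure: {A5, B, C2, D3, E3, F, G, H, J, J67, K, L9, M6, N9, P1, Q6, R, R94, S9, T, T55, U7, V, V76, W1} — 25 facts.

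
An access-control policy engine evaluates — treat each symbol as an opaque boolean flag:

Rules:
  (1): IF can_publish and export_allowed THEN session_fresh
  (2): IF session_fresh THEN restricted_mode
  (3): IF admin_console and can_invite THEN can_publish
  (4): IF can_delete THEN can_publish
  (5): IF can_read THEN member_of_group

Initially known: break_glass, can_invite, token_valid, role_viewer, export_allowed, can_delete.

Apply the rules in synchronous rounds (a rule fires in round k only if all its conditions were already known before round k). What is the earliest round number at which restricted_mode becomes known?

3

Round 1: (4) [IF can_delete THEN can_publish]. Adds can_publish.
Round 2: (1) [IF can_publish and export_allowed THEN session_fresh]. Adds session_fresh.
Round 3: (2) [IF session_fresh THEN restricted_mode]. Adds restricted_mode.
restricted_mode first appears in round 3.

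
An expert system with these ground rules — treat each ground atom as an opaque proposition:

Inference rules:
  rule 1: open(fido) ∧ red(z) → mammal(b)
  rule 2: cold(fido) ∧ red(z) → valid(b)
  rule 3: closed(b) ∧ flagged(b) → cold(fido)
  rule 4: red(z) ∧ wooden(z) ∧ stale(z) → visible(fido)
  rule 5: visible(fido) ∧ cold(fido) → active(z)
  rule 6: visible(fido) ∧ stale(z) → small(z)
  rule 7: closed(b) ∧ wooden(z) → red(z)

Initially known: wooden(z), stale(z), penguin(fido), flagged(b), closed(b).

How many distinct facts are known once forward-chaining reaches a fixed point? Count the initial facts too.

[1] rule 3 [closed(b) ∧ flagged(b) → cold(fido)]; rule 7 [closed(b) ∧ wooden(z) → red(z)]. ⇒ new: cold(fido), red(z).
[2] rule 2 [cold(fido) ∧ red(z) → valid(b)]; rule 4 [red(z) ∧ wooden(z) ∧ stale(z) → visible(fido)]. ⇒ new: valid(b), visible(fido).
[3] rule 5 [visible(fido) ∧ cold(fido) → active(z)]; rule 6 [visible(fido) ∧ stale(z) → small(z)]. ⇒ new: active(z), small(z).
Closure: {active(z), closed(b), cold(fido), flagged(b), penguin(fido), red(z), small(z), stale(z), valid(b), visible(fido), wooden(z)} — 11 facts.

11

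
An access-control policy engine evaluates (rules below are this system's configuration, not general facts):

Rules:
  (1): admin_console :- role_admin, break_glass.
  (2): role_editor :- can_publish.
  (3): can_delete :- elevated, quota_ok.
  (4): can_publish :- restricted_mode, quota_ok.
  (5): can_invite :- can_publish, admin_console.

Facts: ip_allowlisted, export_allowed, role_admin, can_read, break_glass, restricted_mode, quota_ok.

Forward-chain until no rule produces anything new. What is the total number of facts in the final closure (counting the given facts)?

11

Round 1: (1) [admin_console :- role_admin, break_glass.]; (4) [can_publish :- restricted_mode, quota_ok.]. Adds admin_console, can_publish.
Round 2: (2) [role_editor :- can_publish.]; (5) [can_invite :- can_publish, admin_console.]. Adds role_editor, can_invite.
Closure: {admin_console, break_glass, can_invite, can_publish, can_read, export_allowed, ip_allowlisted, quota_ok, restricted_mode, role_admin, role_editor} — 11 facts.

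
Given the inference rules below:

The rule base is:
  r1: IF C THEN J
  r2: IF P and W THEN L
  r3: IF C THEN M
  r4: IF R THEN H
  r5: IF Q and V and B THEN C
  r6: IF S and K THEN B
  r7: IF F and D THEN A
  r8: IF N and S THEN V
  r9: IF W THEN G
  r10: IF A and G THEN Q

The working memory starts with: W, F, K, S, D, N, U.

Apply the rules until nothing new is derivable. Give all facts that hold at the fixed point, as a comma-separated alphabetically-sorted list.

Round 1 — r6, r7, r8, r9, derive B, A, V, G.
Round 2 — r10, derive Q.
Round 3 — r5, derive C.
Round 4 — r1, r3, derive J, M.

A, B, C, D, F, G, J, K, M, N, Q, S, U, V, W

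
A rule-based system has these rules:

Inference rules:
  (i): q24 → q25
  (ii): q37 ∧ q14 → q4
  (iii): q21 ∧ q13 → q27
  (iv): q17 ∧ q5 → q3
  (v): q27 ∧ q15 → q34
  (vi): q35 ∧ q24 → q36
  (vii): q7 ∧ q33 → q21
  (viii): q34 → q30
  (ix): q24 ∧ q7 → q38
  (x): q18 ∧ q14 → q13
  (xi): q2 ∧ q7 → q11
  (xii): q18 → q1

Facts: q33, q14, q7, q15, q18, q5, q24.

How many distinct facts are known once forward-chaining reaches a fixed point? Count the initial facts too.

Round 1 — (i), (vii), (ix), (x), (xii), derive q25, q21, q38, q13, q1.
Round 2 — (iii), derive q27.
Round 3 — (v), derive q34.
Round 4 — (viii), derive q30.
Closure: {q1, q13, q14, q15, q18, q21, q24, q25, q27, q30, q33, q34, q38, q5, q7} — 15 facts.

15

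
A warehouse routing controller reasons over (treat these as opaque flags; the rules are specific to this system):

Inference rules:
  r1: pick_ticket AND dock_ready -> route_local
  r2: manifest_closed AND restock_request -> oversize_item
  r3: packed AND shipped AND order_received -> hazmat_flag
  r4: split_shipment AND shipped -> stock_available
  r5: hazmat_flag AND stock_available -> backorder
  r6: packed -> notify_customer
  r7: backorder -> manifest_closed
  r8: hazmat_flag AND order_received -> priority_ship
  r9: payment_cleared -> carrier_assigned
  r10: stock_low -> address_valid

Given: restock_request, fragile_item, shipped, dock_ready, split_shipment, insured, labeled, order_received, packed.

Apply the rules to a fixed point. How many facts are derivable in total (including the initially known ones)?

Round 1 — r3, r4, r6, derive hazmat_flag, stock_available, notify_customer.
Round 2 — r5, r8, derive backorder, priority_ship.
Round 3 — r7, derive manifest_closed.
Round 4 — r2, derive oversize_item.
Closure: {backorder, dock_ready, fragile_item, hazmat_flag, insured, labeled, manifest_closed, notify_customer, order_received, oversize_item, packed, priority_ship, restock_request, shipped, split_shipment, stock_available} — 16 facts.

16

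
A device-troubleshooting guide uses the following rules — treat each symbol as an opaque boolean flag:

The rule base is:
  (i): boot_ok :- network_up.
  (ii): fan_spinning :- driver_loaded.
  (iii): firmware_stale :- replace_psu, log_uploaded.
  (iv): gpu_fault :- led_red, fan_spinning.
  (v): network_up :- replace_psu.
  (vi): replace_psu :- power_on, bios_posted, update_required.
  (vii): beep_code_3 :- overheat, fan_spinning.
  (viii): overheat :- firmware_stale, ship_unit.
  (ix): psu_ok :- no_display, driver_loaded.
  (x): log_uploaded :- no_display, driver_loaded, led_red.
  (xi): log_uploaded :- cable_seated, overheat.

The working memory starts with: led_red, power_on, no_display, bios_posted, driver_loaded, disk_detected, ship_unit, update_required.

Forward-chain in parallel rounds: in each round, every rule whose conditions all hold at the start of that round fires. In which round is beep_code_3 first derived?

Round 1 — (ii), (vi), (ix), (x), derive fan_spinning, replace_psu, psu_ok, log_uploaded.
Round 2 — (iii), (iv), (v), derive firmware_stale, gpu_fault, network_up.
Round 3 — (i), (viii), derive boot_ok, overheat.
Round 4 — (vii), derive beep_code_3.
beep_code_3 first appears in round 4.

4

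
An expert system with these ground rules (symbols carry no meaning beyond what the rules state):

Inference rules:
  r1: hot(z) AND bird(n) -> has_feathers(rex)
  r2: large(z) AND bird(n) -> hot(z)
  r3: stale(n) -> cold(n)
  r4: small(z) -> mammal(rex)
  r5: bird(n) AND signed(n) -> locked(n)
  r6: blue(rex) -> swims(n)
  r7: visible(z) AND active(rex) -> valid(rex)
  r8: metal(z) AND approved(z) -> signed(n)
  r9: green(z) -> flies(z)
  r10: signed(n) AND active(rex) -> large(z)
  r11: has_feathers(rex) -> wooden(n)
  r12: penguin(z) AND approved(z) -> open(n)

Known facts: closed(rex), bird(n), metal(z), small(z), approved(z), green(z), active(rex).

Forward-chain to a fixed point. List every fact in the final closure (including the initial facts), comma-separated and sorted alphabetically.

Round 1: r4 [small(z) -> mammal(rex)]; r8 [metal(z) AND approved(z) -> signed(n)]; r9 [green(z) -> flies(z)]. New: mammal(rex), signed(n), flies(z).
Round 2: r5 [bird(n) AND signed(n) -> locked(n)]; r10 [signed(n) AND active(rex) -> large(z)]. New: locked(n), large(z).
Round 3: r2 [large(z) AND bird(n) -> hot(z)]. New: hot(z).
Round 4: r1 [hot(z) AND bird(n) -> has_feathers(rex)]. New: has_feathers(rex).
Round 5: r11 [has_feathers(rex) -> wooden(n)]. New: wooden(n).

active(rex), approved(z), bird(n), closed(rex), flies(z), green(z), has_feathers(rex), hot(z), large(z), locked(n), mammal(rex), metal(z), signed(n), small(z), wooden(n)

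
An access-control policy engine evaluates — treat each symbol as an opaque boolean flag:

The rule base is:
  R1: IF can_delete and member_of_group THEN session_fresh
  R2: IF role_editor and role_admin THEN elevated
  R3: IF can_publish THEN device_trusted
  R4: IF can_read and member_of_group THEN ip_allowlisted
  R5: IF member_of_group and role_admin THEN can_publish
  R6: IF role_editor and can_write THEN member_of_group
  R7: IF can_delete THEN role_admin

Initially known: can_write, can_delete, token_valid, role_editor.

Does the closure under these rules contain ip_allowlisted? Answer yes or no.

no

[1] R6 [IF role_editor and can_write THEN member_of_group]; R7 [IF can_delete THEN role_admin]. ⇒ new: member_of_group, role_admin.
[2] R1 [IF can_delete and member_of_group THEN session_fresh]; R2 [IF role_editor and role_admin THEN elevated]; R5 [IF member_of_group and role_admin THEN can_publish]. ⇒ new: session_fresh, elevated, can_publish.
[3] R3 [IF can_publish THEN device_trusted]. ⇒ new: device_trusted.
Fixed point reached. ip_allowlisted is concluded only by R4; R4 needs can_read (never derived).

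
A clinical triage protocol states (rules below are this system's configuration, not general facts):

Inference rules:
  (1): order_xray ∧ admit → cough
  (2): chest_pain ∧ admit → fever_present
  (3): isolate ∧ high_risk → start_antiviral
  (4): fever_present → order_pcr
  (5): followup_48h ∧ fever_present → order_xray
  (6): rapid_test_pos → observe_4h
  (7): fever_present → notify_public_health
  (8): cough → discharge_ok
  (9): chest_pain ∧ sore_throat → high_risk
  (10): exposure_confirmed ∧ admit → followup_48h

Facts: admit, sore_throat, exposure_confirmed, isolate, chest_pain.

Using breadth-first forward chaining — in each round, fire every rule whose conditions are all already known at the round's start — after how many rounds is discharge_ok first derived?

Round 1: (2) [chest_pain ∧ admit → fever_present]; (9) [chest_pain ∧ sore_throat → high_risk]; (10) [exposure_confirmed ∧ admit → followup_48h]. Adds fever_present, high_risk, followup_48h.
Round 2: (3) [isolate ∧ high_risk → start_antiviral]; (4) [fever_present → order_pcr]; (5) [followup_48h ∧ fever_present → order_xray]; (7) [fever_present → notify_public_health]. Adds start_antiviral, order_pcr, order_xray, notify_public_health.
Round 3: (1) [order_xray ∧ admit → cough]. Adds cough.
Round 4: (8) [cough → discharge_ok]. Adds discharge_ok.
discharge_ok first appears in round 4.

4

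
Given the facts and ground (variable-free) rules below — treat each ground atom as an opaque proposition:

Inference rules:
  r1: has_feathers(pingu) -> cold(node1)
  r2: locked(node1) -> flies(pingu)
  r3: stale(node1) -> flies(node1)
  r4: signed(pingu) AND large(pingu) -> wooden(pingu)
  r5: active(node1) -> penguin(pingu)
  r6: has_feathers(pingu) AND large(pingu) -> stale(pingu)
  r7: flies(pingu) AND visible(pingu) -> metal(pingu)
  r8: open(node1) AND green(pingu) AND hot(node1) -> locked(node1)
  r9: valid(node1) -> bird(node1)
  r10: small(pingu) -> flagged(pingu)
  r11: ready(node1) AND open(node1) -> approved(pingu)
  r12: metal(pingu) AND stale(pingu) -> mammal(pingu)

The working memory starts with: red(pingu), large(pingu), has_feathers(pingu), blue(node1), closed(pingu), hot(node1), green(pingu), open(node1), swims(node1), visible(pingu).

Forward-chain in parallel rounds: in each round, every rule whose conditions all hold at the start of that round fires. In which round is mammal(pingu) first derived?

4

Round 1 — r1, r6, r8, derive cold(node1), stale(pingu), locked(node1).
Round 2 — r2, derive flies(pingu).
Round 3 — r7, derive metal(pingu).
Round 4 — r12, derive mammal(pingu).
mammal(pingu) first appears in round 4.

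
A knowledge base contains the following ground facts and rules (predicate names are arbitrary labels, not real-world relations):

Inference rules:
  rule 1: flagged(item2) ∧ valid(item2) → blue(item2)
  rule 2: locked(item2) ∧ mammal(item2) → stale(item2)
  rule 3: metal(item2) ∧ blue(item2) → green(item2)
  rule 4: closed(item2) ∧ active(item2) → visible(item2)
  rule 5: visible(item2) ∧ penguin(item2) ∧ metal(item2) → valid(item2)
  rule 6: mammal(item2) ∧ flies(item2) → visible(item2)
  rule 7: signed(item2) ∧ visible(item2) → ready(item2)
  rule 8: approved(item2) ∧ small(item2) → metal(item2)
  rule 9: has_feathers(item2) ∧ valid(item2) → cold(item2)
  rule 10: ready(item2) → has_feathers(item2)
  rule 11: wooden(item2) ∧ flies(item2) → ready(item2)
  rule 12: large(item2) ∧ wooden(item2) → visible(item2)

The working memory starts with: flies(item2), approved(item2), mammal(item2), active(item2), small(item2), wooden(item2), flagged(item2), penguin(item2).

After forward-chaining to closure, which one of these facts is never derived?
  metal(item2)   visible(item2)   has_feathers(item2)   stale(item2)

Round 1: rule 6 [mammal(item2) ∧ flies(item2) → visible(item2)]; rule 8 [approved(item2) ∧ small(item2) → metal(item2)]; rule 11 [wooden(item2) ∧ flies(item2) → ready(item2)]. New: visible(item2), metal(item2), ready(item2).
Round 2: rule 5 [visible(item2) ∧ penguin(item2) ∧ metal(item2) → valid(item2)]; rule 10 [ready(item2) → has_feathers(item2)]. New: valid(item2), has_feathers(item2).
Round 3: rule 1 [flagged(item2) ∧ valid(item2) → blue(item2)]; rule 9 [has_feathers(item2) ∧ valid(item2) → cold(item2)]. New: blue(item2), cold(item2).
Round 4: rule 3 [metal(item2) ∧ blue(item2) → green(item2)]. New: green(item2).
Derived: has_feathers(item2) (round 2), visible(item2) (round 1), metal(item2) (round 1). stale(item2) never appears in any round.

stale(item2)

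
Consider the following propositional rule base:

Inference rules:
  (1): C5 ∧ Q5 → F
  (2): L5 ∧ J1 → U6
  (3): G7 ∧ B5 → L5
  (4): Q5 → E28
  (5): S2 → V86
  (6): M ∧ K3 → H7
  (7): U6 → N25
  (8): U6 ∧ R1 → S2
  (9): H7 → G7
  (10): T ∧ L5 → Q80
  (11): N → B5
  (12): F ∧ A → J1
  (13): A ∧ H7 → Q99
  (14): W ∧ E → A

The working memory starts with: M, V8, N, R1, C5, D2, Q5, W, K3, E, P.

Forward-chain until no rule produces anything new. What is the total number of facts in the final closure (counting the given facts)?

24

Round 1: (1) [C5 ∧ Q5 → F]; (4) [Q5 → E28]; (6) [M ∧ K3 → H7]; (11) [N → B5]; (14) [W ∧ E → A]. New: F, E28, H7, B5, A.
Round 2: (9) [H7 → G7]; (12) [F ∧ A → J1]; (13) [A ∧ H7 → Q99]. New: G7, J1, Q99.
Round 3: (3) [G7 ∧ B5 → L5]. New: L5.
Round 4: (2) [L5 ∧ J1 → U6]. New: U6.
Round 5: (7) [U6 → N25]; (8) [U6 ∧ R1 → S2]. New: N25, S2.
Round 6: (5) [S2 → V86]. New: V86.
Closure: {A, B5, C5, D2, E, E28, F, G7, H7, J1, K3, L5, M, N, N25, P, Q5, Q99, R1, S2, U6, V8, V86, W} — 24 facts.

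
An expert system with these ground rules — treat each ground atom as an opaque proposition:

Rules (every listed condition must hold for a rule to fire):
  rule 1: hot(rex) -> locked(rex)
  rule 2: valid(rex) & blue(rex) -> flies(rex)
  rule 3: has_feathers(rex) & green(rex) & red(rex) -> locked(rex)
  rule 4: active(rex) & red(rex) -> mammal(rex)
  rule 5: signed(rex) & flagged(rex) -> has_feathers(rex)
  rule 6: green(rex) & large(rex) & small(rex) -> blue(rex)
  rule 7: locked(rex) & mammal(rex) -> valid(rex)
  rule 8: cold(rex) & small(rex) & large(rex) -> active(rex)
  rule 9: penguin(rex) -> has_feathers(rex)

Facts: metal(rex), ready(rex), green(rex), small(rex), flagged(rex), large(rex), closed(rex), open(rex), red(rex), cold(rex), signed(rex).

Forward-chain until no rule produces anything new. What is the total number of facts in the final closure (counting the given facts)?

Round 1 — rule 5, rule 6, rule 8, derive has_feathers(rex), blue(rex), active(rex).
Round 2 — rule 3, rule 4, derive locked(rex), mammal(rex).
Round 3 — rule 7, derive valid(rex).
Round 4 — rule 2, derive flies(rex).
Closure: {active(rex), blue(rex), closed(rex), cold(rex), flagged(rex), flies(rex), green(rex), has_feathers(rex), large(rex), locked(rex), mammal(rex), metal(rex), open(rex), ready(rex), red(rex), signed(rex), small(rex), valid(rex)} — 18 facts.

18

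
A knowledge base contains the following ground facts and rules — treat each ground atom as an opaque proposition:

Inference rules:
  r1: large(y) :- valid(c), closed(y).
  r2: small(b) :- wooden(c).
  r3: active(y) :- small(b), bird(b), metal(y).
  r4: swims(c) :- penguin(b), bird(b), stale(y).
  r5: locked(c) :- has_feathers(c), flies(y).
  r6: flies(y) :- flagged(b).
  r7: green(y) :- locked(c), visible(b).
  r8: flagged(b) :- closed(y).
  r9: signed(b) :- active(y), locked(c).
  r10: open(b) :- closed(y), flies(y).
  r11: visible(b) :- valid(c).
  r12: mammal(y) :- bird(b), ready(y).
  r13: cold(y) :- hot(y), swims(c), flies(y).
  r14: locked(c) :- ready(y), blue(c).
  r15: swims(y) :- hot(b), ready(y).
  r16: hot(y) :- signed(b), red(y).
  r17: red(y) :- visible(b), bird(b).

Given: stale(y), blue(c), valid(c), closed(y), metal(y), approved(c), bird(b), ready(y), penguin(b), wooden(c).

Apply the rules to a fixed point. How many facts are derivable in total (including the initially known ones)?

25

[1] r1 [large(y) :- valid(c), closed(y).]; r2 [small(b) :- wooden(c).]; r4 [swims(c) :- penguin(b), bird(b), stale(y).]; r8 [flagged(b) :- closed(y).]; r11 [visible(b) :- valid(c).]; r12 [mammal(y) :- bird(b), ready(y).]; r14 [locked(c) :- ready(y), blue(c).]. ⇒ new: large(y), small(b), swims(c), flagged(b), visible(b), mammal(y), locked(c).
[2] r3 [active(y) :- small(b), bird(b), metal(y).]; r6 [flies(y) :- flagged(b).]; r7 [green(y) :- locked(c), visible(b).]; r17 [red(y) :- visible(b), bird(b).]. ⇒ new: active(y), flies(y), green(y), red(y).
[3] r9 [signed(b) :- active(y), locked(c).]; r10 [open(b) :- closed(y), flies(y).]. ⇒ new: signed(b), open(b).
[4] r16 [hot(y) :- signed(b), red(y).]. ⇒ new: hot(y).
[5] r13 [cold(y) :- hot(y), swims(c), flies(y).]. ⇒ new: cold(y).
Closure: {active(y), approved(c), bird(b), blue(c), closed(y), cold(y), flagged(b), flies(y), green(y), hot(y), large(y), locked(c), mammal(y), metal(y), open(b), penguin(b), ready(y), red(y), signed(b), small(b), stale(y), swims(c), valid(c), visible(b), wooden(c)} — 25 facts.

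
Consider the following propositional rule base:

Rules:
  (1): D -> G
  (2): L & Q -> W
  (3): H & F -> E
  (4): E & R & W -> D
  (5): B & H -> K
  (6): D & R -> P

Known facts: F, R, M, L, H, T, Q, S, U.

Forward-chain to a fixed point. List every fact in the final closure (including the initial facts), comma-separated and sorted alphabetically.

Round 1: (2) [L & Q -> W]; (3) [H & F -> E]. New: W, E.
Round 2: (4) [E & R & W -> D]. New: D.
Round 3: (1) [D -> G]; (6) [D & R -> P]. New: G, P.

D, E, F, G, H, L, M, P, Q, R, S, T, U, W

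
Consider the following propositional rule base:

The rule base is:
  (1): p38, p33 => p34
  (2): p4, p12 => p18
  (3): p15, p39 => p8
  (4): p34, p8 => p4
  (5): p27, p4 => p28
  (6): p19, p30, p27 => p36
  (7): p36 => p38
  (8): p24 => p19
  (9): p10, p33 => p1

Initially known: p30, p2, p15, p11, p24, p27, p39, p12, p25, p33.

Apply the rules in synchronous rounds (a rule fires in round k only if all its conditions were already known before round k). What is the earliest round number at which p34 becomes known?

Round 1: (3) [p15, p39 => p8]; (8) [p24 => p19]. Adds p8, p19.
Round 2: (6) [p19, p30, p27 => p36]. Adds p36.
Round 3: (7) [p36 => p38]. Adds p38.
Round 4: (1) [p38, p33 => p34]. Adds p34.
p34 first appears in round 4.

4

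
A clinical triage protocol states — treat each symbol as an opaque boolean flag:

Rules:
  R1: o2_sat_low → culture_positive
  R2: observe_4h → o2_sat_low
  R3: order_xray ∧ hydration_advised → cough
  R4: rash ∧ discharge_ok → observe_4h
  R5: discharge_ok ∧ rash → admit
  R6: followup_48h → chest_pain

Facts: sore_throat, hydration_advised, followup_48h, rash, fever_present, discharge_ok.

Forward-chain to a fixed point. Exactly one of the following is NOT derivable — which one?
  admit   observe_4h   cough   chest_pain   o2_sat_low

Round 1 fires R4, R5, R6, giving observe_4h, admit, chest_pain.
Round 2 fires R2, giving o2_sat_low.
Round 3 fires R1, giving culture_positive.
Derived: admit (round 1), o2_sat_low (round 2), observe_4h (round 1), chest_pain (round 1). cough never appears in any round.

cough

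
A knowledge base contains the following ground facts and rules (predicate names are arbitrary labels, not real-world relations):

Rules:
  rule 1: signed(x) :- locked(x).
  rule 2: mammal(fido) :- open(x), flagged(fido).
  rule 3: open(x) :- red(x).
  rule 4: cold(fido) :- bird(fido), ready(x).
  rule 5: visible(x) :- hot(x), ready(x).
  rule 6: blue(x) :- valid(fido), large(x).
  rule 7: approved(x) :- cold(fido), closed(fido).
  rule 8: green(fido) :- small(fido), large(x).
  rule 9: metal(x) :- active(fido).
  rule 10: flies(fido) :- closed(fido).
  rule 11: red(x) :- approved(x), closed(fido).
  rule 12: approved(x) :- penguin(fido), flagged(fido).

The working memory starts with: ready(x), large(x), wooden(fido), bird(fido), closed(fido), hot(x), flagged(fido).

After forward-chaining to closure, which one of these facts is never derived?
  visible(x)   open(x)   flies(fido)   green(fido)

Round 1: rule 4 [cold(fido) :- bird(fido), ready(x).]; rule 5 [visible(x) :- hot(x), ready(x).]; rule 10 [flies(fido) :- closed(fido).]. Adds cold(fido), visible(x), flies(fido).
Round 2: rule 7 [approved(x) :- cold(fido), closed(fido).]. Adds approved(x).
Round 3: rule 11 [red(x) :- approved(x), closed(fido).]. Adds red(x).
Round 4: rule 3 [open(x) :- red(x).]. Adds open(x).
Round 5: rule 2 [mammal(fido) :- open(x), flagged(fido).]. Adds mammal(fido).
Derived: flies(fido) (round 1), open(x) (round 4), visible(x) (round 1). green(fido) never appears in any round.

green(fido)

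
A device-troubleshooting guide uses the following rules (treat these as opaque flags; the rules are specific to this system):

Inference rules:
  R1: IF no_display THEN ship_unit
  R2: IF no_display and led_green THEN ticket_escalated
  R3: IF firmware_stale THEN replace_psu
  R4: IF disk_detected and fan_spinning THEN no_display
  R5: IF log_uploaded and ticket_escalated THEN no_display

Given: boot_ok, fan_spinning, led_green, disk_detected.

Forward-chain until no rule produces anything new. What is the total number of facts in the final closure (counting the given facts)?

[1] R4 [IF disk_detected and fan_spinning THEN no_display]. ⇒ new: no_display.
[2] R1 [IF no_display THEN ship_unit]; R2 [IF no_display and led_green THEN ticket_escalated]. ⇒ new: ship_unit, ticket_escalated.
Closure: {boot_ok, disk_detected, fan_spinning, led_green, no_display, ship_unit, ticket_escalated} — 7 facts.

7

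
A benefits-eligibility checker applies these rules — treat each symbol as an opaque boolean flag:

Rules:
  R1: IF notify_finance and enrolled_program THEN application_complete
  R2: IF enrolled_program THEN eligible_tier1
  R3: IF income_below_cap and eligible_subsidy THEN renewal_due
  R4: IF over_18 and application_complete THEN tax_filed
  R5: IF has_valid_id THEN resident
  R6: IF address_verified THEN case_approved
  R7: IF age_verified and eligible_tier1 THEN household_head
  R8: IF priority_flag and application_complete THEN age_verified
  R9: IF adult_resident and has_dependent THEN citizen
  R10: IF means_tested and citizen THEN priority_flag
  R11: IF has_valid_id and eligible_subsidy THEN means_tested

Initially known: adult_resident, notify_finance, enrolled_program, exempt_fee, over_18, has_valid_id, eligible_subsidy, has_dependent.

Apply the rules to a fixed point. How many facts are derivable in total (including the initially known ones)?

17

Round 1: R1 [IF notify_finance and enrolled_program THEN application_complete]; R2 [IF enrolled_program THEN eligible_tier1]; R5 [IF has_valid_id THEN resident]; R9 [IF adult_resident and has_dependent THEN citizen]; R11 [IF has_valid_id and eligible_subsidy THEN means_tested]. New: application_complete, eligible_tier1, resident, citizen, means_tested.
Round 2: R4 [IF over_18 and application_complete THEN tax_filed]; R10 [IF means_tested and citizen THEN priority_flag]. New: tax_filed, priority_flag.
Round 3: R8 [IF priority_flag and application_complete THEN age_verified]. New: age_verified.
Round 4: R7 [IF age_verified and eligible_tier1 THEN household_head]. New: household_head.
Closure: {adult_resident, age_verified, application_complete, citizen, eligible_subsidy, eligible_tier1, enrolled_program, exempt_fee, has_dependent, has_valid_id, household_head, means_tested, notify_finance, over_18, priority_flag, resident, tax_filed} — 17 facts.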